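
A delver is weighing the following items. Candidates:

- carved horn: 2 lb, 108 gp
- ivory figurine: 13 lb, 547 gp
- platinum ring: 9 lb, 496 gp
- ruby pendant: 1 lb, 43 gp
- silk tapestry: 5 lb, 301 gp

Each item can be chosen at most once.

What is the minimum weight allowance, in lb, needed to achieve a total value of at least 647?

12

Need the lightest bundle worth ≥ 647.
Taking carved horn + platinum ring + ruby pendant gives 647 (≥ 647) for 12 lb.
No combination under 12 lb hits 647.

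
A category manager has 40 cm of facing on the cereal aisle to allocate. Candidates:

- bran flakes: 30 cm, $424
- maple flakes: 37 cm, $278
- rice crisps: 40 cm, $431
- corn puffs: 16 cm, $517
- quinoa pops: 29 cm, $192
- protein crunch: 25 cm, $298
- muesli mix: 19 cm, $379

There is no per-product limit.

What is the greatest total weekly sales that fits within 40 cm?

The ratio ordering already packs tightly: 2×corn puffs, 32 cm, 1034.

1034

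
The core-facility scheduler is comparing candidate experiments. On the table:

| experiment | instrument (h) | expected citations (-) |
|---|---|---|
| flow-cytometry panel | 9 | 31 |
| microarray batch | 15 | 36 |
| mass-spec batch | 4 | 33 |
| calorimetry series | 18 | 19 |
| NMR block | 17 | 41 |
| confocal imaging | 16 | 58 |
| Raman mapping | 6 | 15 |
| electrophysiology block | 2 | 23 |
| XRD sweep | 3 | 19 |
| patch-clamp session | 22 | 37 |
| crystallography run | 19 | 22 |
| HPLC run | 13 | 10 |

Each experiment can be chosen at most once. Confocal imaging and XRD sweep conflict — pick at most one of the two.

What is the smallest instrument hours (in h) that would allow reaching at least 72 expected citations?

Look for the lowest-instrument combination reaching 72.
mass-spec batch + electrophysiology block + XRD sweep: 75 expected citations at 9 h.
Any bundle with less than 9 h falls short of 72.

9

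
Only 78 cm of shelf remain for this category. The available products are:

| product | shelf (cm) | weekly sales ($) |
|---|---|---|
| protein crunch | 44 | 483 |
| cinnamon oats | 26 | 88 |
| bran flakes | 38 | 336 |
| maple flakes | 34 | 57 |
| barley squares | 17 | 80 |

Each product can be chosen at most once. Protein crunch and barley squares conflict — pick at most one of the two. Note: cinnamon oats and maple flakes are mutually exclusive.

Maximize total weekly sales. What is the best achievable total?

571

By weekly sales per cm: protein crunch 10.98, bran flakes 8.84, barley squares 4.71, cinnamon oats 3.38 lead.
Best packing: protein crunch + cinnamon oats — 70 cm, 571 total.
No other feasible combination exceeds 571.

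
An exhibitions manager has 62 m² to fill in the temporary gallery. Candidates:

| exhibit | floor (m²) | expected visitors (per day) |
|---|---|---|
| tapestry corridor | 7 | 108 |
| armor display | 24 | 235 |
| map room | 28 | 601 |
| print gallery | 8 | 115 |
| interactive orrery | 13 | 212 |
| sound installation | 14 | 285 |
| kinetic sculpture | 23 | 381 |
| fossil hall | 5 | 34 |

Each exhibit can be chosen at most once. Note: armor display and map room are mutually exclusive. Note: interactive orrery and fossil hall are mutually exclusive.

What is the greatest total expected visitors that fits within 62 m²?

Tapestry corridor + map room + interactive orrery + sound installation uses 62 of the 62 m² and totals 1206.
Runner-up tapestry corridor + map room + print gallery + sound installation + fossil hall tops out at 1143.

1206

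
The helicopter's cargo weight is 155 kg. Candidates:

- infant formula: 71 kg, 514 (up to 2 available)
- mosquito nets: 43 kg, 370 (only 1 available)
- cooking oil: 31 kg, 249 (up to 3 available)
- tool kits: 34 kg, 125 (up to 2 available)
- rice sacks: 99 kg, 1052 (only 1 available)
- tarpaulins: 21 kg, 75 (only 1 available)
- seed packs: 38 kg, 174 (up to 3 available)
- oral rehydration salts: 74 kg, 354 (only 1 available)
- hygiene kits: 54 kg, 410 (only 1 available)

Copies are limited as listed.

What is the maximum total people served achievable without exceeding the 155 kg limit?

1462

Ranking by ratio (people served/kg): rice sacks 10.63, mosquito nets 8.60, cooking oil 8.03.
The ratio heuristic lands on mosquito nets + rice sacks (1422) but leaves 13 kg idle.
The 43 kg tied up in mosquito nets is better spent on hygiene kits — total rises to 1462 (153 kg).
That's the maximum — no swap from here does better than 1462.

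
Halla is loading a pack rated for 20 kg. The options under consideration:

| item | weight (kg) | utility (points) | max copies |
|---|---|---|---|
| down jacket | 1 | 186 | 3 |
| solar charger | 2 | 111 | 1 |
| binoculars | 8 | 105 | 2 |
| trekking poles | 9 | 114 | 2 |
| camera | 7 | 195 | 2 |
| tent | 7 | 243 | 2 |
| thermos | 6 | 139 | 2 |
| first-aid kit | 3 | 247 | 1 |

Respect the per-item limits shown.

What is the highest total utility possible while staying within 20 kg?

1291

By utility per kg: down jacket 186.00, first-aid kit 82.33, solar charger 55.50 lead.
A density-first pass picks 3×down jacket + solar charger + tent + first-aid kit — 1159 at 15 kg.
The 2 kg tied up in solar charger is better spent on tent — total rises to 1291 (20 kg).
No other feasible combination exceeds 1291.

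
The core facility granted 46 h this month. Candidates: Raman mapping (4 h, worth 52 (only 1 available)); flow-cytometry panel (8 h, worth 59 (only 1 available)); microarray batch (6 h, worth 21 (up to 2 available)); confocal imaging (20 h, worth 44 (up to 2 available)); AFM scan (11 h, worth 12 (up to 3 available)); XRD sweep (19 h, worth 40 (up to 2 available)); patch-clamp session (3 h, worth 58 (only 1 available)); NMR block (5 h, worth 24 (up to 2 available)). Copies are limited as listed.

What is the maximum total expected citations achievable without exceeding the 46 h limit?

261

Taking the top-ratio experiments first gives Raman mapping + flow-cytometry panel + 2×microarray batch + patch-clamp session + 2×NMR block for 259 (37 h).
The 12 h tied up in 2×microarray batch is better spent on confocal imaging — total rises to 261 (45 h).
That's the maximum — no swap from here does better than 261.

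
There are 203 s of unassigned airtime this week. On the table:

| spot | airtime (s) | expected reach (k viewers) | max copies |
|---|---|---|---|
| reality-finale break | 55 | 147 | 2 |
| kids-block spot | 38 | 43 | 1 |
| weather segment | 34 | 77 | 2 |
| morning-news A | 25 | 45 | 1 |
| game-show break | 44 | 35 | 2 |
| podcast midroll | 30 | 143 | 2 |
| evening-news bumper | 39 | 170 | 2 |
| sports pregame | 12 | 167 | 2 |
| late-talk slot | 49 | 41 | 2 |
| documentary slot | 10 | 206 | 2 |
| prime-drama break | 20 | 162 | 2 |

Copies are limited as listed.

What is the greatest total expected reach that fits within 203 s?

1553

The ratio heuristic lands on 2×podcast midroll + evening-news bumper + 2×sports pregame + 2×documentary slot + 2×prime-drama break (1526) but leaves 20 s idle.
The 30 s tied up in podcast midroll is better spent on evening-news bumper — total rises to 1553 (192 s).
Every other selection either busts 203 s or exceeds an availability limit or fails to beat 1553.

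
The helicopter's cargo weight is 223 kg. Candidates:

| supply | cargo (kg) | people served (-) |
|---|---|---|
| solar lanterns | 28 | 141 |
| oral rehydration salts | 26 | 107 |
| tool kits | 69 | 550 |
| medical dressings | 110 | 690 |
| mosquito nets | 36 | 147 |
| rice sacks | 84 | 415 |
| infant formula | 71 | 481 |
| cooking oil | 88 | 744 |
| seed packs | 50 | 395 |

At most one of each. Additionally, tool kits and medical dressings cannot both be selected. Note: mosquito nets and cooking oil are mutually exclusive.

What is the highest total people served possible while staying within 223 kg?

Tool kits + cooking oil + seed packs uses 207 of the 223 kg and totals 1689.
The closest alternative, infant formula + cooking oil + seed packs, reaches only 1620.

1689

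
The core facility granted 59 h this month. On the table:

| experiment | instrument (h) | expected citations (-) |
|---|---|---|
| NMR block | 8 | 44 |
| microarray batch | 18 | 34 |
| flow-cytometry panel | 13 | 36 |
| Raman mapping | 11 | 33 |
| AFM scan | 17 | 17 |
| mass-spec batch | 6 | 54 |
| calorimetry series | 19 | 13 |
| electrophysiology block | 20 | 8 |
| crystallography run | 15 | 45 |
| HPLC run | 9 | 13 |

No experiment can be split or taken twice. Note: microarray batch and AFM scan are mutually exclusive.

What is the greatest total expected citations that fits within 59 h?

212

Taking NMR block + flow-cytometry panel + Raman mapping + mass-spec batch + crystallography run: 53 h used, 212 in expected citations.
Next best is NMR block + microarray batch + Raman mapping + mass-spec batch + crystallography run at 210 (58 h) — short by 2.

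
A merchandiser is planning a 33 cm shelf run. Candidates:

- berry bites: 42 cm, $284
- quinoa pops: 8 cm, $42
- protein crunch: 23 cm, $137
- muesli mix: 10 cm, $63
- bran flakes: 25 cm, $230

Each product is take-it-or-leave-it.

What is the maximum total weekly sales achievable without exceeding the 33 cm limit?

272

Quinoa pops + bran flakes uses 33 of the 33 cm and totals 272.
Nothing else within 33 cm beats 272.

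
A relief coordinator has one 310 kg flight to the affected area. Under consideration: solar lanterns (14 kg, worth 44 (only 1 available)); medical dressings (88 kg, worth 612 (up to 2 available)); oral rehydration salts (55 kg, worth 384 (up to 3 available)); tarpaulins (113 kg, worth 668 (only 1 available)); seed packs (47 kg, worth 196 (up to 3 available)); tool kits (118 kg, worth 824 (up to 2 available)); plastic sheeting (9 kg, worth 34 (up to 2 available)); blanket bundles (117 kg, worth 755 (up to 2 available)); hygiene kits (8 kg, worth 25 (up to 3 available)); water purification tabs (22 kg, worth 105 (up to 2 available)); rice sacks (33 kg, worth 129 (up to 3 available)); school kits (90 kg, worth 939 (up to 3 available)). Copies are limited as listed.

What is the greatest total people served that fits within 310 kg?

2990

By people served per kg: school kits 10.43, tool kits 6.98, oral rehydration salts 6.98 lead.
Taking 2×plastic sheeting + water purification tabs + 3×school kits: 310 kg used, 2990 in people served.
That's the maximum — no swap from here does better than 2990.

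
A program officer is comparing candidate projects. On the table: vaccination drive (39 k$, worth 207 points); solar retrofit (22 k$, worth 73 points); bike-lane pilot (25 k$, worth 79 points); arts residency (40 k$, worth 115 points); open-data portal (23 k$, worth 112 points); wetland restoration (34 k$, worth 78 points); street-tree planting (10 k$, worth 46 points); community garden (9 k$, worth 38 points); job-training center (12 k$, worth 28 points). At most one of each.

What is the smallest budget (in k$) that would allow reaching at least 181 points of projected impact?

Minimise k$ subject to total projected impact ≥ 181.
Taking vaccination drive gives 207 (≥ 181) for 39 k$.
Any bundle with less than 39 k$ falls short of 181.

39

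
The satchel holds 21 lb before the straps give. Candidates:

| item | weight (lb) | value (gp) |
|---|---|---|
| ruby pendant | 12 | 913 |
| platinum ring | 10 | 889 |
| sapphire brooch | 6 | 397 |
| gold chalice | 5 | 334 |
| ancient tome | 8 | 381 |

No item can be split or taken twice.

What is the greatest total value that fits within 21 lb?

1620

By value per lb: platinum ring 88.90, ruby pendant 76.08, gold chalice 66.80 lead.
Best packing: platinum ring + sapphire brooch + gold chalice — 21 lb, 1620 total.
Runner-up ruby pendant + sapphire brooch tops out at 1310.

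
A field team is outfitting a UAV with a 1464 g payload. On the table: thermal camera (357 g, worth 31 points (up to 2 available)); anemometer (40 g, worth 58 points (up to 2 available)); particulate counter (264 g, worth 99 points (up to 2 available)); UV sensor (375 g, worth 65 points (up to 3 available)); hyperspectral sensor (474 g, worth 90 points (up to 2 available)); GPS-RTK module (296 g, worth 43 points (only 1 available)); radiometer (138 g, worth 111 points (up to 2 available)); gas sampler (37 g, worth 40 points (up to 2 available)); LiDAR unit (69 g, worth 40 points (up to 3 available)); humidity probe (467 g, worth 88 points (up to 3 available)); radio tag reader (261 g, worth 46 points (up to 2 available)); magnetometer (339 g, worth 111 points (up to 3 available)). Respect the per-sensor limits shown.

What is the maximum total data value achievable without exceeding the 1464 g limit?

807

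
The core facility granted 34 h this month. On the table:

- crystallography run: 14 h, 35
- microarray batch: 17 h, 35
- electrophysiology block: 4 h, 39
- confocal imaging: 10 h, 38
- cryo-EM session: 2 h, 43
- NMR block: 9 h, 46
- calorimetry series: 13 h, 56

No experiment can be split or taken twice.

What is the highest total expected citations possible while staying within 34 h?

184

Density check — cryo-EM session 21.50, electrophysiology block 9.75, NMR block 5.11, calorimetry series 4.31 are the best per h.
Taking electrophysiology block + cryo-EM session + NMR block + calorimetry series: 28 h used, 184 in expected citations.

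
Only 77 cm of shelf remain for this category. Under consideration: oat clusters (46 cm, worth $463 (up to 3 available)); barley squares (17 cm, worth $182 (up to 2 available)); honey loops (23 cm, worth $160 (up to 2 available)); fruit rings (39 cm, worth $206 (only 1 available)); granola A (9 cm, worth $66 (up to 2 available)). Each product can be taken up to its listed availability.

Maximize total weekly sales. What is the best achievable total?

711

Taking the top-ratio products first gives 2×barley squares + honey loops + 2×granola A for 656 (75 cm).
Replace barley squares and honey loops and granola A with oat clusters: the trade gains 55 net, giving 711 at 72 cm.
That's the maximum — no swap from here does better than 711.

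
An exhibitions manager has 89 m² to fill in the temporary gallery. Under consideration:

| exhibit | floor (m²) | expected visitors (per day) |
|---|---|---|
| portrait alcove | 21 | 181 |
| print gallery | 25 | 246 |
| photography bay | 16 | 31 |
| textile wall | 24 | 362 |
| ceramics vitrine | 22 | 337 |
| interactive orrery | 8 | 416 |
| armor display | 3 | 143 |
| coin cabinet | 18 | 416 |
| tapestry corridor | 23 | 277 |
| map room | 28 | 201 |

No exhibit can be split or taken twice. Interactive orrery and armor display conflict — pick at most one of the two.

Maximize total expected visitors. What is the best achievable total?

1562

Taking photography bay + textile wall + ceramics vitrine + interactive orrery + coin cabinet: 88 m² used, 1562 in expected visitors.
Next best is textile wall + ceramics vitrine + interactive orrery + coin cabinet at 1531 (72 m²) — short by 31.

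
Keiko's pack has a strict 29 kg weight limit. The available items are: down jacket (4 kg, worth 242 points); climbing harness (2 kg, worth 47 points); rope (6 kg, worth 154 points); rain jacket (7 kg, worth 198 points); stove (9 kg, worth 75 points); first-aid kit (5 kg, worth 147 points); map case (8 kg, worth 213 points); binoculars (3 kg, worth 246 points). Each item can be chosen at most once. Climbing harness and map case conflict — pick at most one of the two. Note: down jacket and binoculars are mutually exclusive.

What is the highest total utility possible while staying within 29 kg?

By utility per kg: binoculars 82.00, down jacket 60.50, first-aid kit 29.40, rain jacket 28.29 lead.
Taking rope + rain jacket + first-aid kit + map case + binoculars: 29 kg used, 958 in utility.
Next best is rope + rain jacket + map case + binoculars at 811 (24 kg) — short by 147.

958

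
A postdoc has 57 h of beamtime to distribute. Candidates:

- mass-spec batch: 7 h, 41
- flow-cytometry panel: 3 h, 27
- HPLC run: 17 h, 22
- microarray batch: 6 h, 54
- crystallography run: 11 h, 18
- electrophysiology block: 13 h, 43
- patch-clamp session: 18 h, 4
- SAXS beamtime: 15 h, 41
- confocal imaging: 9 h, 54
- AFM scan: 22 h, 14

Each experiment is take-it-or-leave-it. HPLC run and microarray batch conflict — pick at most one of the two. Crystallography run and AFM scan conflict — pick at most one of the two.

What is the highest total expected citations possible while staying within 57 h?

Density check — flow-cytometry panel 9.00, microarray batch 9.00, confocal imaging 6.00, mass-spec batch 5.86 are the best per h.
Mass-spec batch + flow-cytometry panel + microarray batch + electrophysiology block + SAXS beamtime + confocal imaging uses 53 of the 57 h and totals 260.
Next best is mass-spec batch + flow-cytometry panel + microarray batch + crystallography run + electrophysiology block + confocal imaging at 237 (49 h) — short by 23.

260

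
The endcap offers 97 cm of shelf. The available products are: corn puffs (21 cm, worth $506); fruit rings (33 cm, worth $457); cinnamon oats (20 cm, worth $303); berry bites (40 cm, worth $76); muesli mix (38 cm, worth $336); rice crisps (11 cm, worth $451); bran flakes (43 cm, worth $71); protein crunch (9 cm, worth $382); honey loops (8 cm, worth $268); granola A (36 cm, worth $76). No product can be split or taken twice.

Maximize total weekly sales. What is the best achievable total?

The ratio heuristic lands on corn puffs + cinnamon oats + rice crisps + protein crunch + honey loops (1910) but leaves 28 cm idle.
Dropping honey loops frees 8 cm; slotting in fruit rings (33 cm) lifts the total to 2099 at 94 cm.

2099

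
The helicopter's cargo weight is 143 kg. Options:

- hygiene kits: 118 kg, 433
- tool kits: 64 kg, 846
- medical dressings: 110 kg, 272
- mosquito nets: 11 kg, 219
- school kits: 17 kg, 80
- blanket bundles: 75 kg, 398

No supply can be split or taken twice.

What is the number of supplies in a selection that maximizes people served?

2

Best achievable people served is 1244.
One optimal bundle: tool kits + blanket bundles (139 kg).
Any selection reaching 1244 contains exactly 2 supplies.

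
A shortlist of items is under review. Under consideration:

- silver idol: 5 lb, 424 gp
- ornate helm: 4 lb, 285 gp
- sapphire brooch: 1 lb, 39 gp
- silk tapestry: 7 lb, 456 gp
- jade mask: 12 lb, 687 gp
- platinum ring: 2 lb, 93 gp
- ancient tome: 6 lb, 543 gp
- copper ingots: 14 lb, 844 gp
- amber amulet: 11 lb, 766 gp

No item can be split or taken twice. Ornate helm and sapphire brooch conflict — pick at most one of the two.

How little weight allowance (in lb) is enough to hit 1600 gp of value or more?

Minimise lb subject to total value ≥ 1600.
silver idol + ornate helm + silk tapestry + ancient tome: 1708 value at 22 lb.
No combination under 22 lb hits 1600.

22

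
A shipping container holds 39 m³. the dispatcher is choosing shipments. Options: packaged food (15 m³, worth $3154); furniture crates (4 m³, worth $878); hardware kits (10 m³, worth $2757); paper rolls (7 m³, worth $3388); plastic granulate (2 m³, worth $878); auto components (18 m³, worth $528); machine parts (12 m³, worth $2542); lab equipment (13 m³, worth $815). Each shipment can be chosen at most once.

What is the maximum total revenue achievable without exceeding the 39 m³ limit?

11055

Filling by ratio: furniture crates + hardware kits + paper rolls + plastic granulate + machine parts for 10443, with 4 m³ left unused.
Replace machine parts with packaged food: the trade gains 612 net, giving 11055 at 38 m³.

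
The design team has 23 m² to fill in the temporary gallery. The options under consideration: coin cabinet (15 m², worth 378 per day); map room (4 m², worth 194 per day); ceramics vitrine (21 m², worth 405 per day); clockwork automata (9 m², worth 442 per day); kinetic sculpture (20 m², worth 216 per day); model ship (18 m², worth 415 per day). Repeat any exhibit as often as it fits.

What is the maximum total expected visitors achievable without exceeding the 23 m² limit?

Best packing: map room + 2×clockwork automata — 22 m², 1078 total.

1078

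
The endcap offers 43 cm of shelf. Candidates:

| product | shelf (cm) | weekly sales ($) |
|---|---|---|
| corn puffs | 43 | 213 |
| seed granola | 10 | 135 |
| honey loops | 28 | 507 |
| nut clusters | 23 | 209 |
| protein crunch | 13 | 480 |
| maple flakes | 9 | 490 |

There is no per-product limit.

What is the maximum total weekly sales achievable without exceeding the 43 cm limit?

Ranking by ratio (weekly sales/cm): maple flakes 54.44, protein crunch 36.92, honey loops 18.11.
Best packing: 4×maple flakes — 36 cm, 1960 total.
The spare 7 cm is too small for any remaining product, and no exchange beats 1960.

1960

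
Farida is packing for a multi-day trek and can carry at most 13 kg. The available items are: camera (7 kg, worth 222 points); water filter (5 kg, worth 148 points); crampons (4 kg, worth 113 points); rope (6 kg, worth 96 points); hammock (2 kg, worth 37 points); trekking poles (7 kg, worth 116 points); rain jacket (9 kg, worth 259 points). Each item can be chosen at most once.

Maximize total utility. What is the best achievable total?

Density check — camera 31.71, water filter 29.60, rain jacket 28.78, crampons 28.25 are the best per kg.
The ratio heuristic lands on camera + water filter (370) but leaves 1 kg idle.
Replace water filter with crampons + hammock: the trade gains 2 net, giving 372 at 13 kg.

372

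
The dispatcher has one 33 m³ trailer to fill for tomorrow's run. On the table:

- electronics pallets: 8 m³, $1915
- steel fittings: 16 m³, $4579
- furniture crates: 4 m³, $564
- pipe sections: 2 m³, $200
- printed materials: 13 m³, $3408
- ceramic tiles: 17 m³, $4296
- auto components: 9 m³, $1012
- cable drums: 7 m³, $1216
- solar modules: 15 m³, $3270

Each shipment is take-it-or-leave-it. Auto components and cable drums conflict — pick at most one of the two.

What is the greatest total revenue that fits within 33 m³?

8875

Taking the top-ratio shipments first gives steel fittings + furniture crates + printed materials for 8551 (33 m³).
The 17 m³ tied up in furniture crates and printed materials is better spent on ceramic tiles — total rises to 8875 (33 m³).
An exhaustive check of the 512 subsets confirms 8875.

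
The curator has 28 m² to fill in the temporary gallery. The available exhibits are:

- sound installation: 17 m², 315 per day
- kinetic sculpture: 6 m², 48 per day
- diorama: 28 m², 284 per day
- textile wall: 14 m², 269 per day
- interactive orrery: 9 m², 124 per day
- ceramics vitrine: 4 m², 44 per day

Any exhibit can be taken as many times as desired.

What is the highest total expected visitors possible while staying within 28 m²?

538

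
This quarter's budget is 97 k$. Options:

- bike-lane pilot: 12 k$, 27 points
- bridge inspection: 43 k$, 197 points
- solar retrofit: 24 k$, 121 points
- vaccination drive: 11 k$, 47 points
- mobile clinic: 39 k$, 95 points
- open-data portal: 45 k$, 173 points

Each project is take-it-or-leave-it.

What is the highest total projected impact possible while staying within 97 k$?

By projected impact per k$: solar retrofit 5.04, bridge inspection 4.58, vaccination drive 4.27, open-data portal 3.84 lead.
Best packing: bike-lane pilot + bridge inspection + solar retrofit + vaccination drive — 90 k$, 392 total.
The spare 7 k$ is too small for any remaining project, and no exchange beats 392.

392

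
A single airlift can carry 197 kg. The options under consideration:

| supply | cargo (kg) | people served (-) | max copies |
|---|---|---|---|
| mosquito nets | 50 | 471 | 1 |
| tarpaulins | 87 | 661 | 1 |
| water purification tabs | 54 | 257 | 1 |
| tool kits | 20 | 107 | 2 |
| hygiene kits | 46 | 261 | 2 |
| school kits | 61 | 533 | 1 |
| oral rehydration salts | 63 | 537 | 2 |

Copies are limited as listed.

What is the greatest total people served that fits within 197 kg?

1652

Filling by ratio: mosquito nets + tool kits + school kits + oral rehydration salts for 1648, with 3 kg left unused.
Replace school kits with oral rehydration salts: the trade gains 4 net, giving 1652 at 196 kg.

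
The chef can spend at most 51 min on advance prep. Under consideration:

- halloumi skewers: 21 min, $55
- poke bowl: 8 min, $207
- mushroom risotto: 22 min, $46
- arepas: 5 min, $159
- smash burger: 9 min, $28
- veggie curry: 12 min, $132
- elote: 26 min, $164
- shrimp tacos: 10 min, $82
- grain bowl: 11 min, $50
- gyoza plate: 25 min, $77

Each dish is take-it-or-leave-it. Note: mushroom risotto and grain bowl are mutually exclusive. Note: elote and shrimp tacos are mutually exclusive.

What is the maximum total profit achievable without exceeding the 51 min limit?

662

Greedy by ratio would take poke bowl + arepas + veggie curry + shrimp tacos + grain bowl: 46 min used, total 630.
The 21 min tied up in shrimp tacos and grain bowl is better spent on elote — total rises to 662 (51 min).
The closest alternative, poke bowl + arepas + veggie curry + shrimp tacos + grain bowl, reaches only 630.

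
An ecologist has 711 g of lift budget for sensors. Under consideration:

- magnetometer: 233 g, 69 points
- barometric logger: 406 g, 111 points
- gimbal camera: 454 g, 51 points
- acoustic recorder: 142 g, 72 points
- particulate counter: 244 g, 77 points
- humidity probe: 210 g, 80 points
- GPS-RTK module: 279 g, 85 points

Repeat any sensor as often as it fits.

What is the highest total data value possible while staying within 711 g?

360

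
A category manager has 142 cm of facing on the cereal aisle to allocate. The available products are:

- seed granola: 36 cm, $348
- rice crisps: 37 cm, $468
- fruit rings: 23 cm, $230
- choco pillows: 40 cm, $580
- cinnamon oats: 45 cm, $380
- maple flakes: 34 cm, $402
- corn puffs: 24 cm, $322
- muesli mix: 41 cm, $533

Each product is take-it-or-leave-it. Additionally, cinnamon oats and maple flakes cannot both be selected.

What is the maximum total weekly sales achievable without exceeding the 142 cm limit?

Density check — choco pillows 14.50, corn puffs 13.42, muesli mix 13.00 are the best per cm.
Taking rice crisps + choco pillows + corn puffs + muesli mix: 142 cm used, 1903 in weekly sales.

1903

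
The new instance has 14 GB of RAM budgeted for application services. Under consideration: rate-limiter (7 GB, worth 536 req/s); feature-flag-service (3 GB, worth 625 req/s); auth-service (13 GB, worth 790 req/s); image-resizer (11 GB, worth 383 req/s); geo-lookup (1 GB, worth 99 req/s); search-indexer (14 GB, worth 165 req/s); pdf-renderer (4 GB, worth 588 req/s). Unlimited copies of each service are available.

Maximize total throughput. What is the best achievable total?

2698

Ranking by ratio (throughput/GB): feature-flag-service 208.33, pdf-renderer 147.00, geo-lookup 99.00, rate-limiter 76.57.
Best packing: 4×feature-flag-service + 2×geo-lookup — 14 GB, 2698 total.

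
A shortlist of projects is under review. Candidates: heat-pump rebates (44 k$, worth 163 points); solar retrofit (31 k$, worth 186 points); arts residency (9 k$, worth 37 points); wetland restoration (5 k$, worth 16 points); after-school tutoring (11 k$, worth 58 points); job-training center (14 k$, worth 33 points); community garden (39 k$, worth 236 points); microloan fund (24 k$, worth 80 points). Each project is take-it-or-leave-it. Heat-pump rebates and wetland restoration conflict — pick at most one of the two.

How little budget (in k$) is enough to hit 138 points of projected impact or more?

Minimise k$ subject to total projected impact ≥ 138.
solar retrofit: 186 projected impact at 31 k$.
No combination under 31 k$ hits 138.

31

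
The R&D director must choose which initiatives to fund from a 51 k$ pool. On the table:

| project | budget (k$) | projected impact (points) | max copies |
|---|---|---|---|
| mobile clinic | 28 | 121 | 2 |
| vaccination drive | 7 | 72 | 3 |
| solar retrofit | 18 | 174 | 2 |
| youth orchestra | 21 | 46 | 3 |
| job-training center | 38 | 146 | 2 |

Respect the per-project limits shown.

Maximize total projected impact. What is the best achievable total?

492

Greedy by ratio would take 3×vaccination drive + solar retrofit: 39 k$ used, total 390.
Replace vaccination drive with solar retrofit: the trade gains 102 net, giving 492 at 50 k$.
The spare 1 k$ is too small for any remaining project, and no exchange beats 492.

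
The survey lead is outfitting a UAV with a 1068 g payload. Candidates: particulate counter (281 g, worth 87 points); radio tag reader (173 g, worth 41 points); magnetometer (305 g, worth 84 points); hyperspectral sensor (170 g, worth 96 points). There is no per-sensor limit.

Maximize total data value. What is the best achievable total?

576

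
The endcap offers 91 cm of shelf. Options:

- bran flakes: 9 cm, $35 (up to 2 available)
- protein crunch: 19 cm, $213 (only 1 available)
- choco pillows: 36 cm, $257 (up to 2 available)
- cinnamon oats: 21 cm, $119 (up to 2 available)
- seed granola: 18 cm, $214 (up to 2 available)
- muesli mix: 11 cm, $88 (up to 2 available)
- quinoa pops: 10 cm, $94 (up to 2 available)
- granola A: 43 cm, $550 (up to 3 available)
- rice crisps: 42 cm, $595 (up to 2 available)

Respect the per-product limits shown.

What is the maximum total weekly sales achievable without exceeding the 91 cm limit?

1190

Best packing: 2×rice crisps — 84 cm, 1190 total.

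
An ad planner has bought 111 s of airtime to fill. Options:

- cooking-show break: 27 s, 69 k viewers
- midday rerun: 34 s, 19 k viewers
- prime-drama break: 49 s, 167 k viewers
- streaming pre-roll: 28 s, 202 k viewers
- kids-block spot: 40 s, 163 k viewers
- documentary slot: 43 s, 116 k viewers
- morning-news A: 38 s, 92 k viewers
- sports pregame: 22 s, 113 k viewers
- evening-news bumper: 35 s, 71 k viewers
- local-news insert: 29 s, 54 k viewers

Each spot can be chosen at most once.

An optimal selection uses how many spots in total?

Optimal total is 482.
One optimal bundle: prime-drama break + streaming pre-roll + sports pregame (99 s).
Every optimal selection uses 3 spots.

3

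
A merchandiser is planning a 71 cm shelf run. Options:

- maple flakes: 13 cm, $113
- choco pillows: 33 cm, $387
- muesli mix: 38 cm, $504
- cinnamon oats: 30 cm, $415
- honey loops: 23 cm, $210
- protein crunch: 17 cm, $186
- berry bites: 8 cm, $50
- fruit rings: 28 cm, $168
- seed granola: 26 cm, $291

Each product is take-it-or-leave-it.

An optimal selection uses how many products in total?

2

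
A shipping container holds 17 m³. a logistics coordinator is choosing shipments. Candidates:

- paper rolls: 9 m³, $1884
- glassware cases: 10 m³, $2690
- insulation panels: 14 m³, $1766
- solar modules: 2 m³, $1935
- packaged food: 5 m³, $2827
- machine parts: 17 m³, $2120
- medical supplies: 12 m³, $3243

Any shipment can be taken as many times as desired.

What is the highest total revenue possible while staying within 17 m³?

15480

The ratio ordering already packs tightly: 8×solar modules, 16 m³, 15480.
That's the maximum — no swap from here does better than 15480.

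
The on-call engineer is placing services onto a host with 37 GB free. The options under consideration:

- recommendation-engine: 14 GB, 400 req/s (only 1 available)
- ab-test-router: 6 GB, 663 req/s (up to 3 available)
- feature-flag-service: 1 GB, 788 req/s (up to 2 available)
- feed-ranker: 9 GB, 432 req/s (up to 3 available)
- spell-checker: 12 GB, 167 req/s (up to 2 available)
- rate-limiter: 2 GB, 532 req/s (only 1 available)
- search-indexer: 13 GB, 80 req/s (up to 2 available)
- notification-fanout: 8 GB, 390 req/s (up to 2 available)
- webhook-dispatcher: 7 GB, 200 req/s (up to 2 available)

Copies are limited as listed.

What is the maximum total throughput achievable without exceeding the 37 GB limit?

4687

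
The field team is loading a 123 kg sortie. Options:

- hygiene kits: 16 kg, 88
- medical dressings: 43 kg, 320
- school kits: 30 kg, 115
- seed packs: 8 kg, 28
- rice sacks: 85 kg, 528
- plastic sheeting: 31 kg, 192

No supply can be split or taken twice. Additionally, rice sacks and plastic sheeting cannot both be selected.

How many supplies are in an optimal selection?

4

Optimal total is 715.
One optimal bundle: hygiene kits + medical dressings + school kits + plastic sheeting (120 kg).
All optima have 4 supplies.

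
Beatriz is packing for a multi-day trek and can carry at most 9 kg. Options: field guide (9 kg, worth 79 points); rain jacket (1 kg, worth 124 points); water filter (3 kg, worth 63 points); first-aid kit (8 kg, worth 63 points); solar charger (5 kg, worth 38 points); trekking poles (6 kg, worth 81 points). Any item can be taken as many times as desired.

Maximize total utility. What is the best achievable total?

1116

Density check — rain jacket 124.00, water filter 21.00, trekking poles 13.50, field guide 8.78 are the best per kg.
The ratio ordering already packs tightly: 9×rain jacket, 9 kg, 1116.
No other feasible combination exceeds 1116.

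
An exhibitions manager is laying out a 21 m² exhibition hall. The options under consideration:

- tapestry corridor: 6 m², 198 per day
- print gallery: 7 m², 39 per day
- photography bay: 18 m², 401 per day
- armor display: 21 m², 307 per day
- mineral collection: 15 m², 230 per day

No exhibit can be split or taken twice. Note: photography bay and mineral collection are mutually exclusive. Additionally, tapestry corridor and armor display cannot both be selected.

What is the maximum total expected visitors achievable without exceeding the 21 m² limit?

428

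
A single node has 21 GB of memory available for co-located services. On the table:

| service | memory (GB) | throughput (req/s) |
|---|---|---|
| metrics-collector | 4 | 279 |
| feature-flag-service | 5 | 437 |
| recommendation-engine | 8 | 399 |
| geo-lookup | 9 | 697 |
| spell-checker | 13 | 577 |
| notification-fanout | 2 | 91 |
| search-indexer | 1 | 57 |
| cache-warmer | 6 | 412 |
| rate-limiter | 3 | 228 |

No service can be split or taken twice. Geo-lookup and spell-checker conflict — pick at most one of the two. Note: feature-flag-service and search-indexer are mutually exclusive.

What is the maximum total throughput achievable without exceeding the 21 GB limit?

1641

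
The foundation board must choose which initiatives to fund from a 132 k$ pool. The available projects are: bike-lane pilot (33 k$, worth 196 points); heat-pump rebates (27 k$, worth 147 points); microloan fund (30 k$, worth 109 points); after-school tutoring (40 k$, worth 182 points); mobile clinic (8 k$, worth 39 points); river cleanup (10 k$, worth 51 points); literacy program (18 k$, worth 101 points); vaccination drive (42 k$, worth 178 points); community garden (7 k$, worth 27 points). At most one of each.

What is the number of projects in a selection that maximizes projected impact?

Optimal total is 677.
One optimal bundle: bike-lane pilot + heat-pump rebates + after-school tutoring + river cleanup + literacy program (128 k$).
Any selection reaching 677 contains exactly 5 projects.

5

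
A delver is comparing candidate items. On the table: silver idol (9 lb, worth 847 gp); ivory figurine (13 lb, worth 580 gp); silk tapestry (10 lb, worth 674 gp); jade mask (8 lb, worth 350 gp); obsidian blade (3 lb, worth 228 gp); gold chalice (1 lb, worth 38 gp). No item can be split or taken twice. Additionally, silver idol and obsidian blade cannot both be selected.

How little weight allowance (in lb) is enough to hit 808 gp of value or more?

Need the lightest bundle worth ≥ 808.
Taking silver idol gives 847 (≥ 808) for 9 lb.
No combination under 9 lb hits 808.

9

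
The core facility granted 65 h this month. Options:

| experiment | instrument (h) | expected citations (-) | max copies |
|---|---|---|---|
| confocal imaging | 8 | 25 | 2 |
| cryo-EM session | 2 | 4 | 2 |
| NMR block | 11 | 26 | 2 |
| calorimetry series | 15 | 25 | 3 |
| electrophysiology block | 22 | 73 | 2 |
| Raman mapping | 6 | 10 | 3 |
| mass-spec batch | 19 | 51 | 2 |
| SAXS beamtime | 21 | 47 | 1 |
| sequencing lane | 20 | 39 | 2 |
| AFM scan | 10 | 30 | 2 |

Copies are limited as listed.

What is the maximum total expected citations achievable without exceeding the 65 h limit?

Taking the top-ratio experiments first gives 2×confocal imaging + 2×cryo-EM session + 2×electrophysiology block for 204 (64 h).
The 20 h tied up in 2×confocal imaging and 2×cryo-EM session is better spent on 2×AFM scan — total rises to 206 (64 h).

206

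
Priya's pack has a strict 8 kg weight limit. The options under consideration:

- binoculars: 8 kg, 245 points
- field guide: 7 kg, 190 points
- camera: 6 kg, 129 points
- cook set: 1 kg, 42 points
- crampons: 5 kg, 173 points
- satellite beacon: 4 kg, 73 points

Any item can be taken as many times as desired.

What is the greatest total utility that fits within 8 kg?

Taking 8×cook set: 8 kg used, 336 in utility.
Nothing else within 8 kg beats 336.

336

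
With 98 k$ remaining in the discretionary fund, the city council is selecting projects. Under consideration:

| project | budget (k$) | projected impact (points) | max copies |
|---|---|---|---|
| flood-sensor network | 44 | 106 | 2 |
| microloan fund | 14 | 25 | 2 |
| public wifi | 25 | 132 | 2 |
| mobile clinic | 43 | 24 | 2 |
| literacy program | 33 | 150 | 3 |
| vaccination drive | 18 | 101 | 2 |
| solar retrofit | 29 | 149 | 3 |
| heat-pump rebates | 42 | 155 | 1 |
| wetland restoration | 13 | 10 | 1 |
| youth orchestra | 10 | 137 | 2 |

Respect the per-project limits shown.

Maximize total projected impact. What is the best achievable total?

Greedy by ratio would take microloan fund + public wifi + 2×vaccination drive + 2×youth orchestra: 95 k$ used, total 633.
Replace microloan fund and public wifi and vaccination drive with 2×solar retrofit: the trade gains 40 net, giving 673 at 96 k$.

673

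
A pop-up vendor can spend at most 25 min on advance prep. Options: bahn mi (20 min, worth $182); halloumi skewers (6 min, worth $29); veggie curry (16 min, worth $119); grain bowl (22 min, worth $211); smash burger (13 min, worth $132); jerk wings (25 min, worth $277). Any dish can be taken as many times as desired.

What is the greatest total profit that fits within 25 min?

277

Jerk wings uses 25 of the 25 min and totals 277.
No other feasible combination exceeds 277.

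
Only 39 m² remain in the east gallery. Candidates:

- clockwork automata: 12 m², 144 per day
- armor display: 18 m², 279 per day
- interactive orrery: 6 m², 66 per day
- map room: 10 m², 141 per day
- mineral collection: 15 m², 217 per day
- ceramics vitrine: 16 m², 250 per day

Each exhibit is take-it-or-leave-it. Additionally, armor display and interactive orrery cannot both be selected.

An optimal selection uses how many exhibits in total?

Optimal total is 535.
clockwork automata + map room + ceramics vitrine hits 535 at 38 m².
Any selection reaching 535 contains exactly 3 exhibits.

3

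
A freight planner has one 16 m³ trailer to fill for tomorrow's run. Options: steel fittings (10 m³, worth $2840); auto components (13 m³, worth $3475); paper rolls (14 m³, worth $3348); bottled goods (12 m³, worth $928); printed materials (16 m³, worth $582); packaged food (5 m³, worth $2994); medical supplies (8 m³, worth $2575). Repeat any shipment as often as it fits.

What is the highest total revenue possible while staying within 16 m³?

Ranking by ratio (revenue/m³): packaged food 598.80, medical supplies 321.88, steel fittings 284.00, auto components 267.31.
The ratio ordering already packs tightly: 3×packaged food, 15 m³, 8982.
Nothing else within 16 m³ beats 8982.

8982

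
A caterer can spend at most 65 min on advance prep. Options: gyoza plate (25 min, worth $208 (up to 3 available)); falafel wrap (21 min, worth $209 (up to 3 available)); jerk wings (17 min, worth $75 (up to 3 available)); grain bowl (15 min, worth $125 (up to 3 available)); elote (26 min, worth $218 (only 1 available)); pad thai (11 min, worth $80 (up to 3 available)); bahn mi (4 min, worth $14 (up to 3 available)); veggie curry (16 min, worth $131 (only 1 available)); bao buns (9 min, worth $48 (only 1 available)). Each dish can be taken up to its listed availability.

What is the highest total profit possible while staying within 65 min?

627

Best packing: 3×falafel wrap — 63 min, 627 total.
The spare 2 min is too small for any remaining dish, and no exchange beats 627.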